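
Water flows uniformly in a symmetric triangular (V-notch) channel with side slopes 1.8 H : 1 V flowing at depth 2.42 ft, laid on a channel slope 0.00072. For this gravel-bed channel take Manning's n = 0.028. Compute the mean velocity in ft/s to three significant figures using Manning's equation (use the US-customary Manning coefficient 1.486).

1.48 ft/s

A = z·y² = 1.8×2.42² = 10.54 ft²
P = 2y√(1+z²) = 2×2.42×√(1+1.8²) = 9.966 ft
R = A/P = 10.54/9.966 = 1.058 ft
Q = (1.486/n)·A·R^(2/3)·S^(1/2) = (1.486/0.028) × 10.54 × 1.058^(2/3) × 0.00072^(1/2) = 15.58 ft³/s
V = Q/A = 15.58/10.54 = 1.478 ft/s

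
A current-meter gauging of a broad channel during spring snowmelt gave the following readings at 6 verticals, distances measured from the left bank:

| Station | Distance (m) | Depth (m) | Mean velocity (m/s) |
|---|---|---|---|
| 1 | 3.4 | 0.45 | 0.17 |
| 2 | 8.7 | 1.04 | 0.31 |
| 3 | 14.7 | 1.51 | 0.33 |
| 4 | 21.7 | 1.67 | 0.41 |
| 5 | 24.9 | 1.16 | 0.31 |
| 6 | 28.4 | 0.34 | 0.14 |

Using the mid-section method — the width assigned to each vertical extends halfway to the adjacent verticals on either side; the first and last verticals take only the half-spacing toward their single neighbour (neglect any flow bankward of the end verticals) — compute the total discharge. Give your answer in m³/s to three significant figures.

w_1 = (8.7 − 3.4)/2 = 2.65 m; q_1 = 0.17 × 0.45 × 2.65 = 0.2027 m³/s
w_2 = (14.7 − 3.4)/2 = 5.65 m; q_2 = 0.31 × 1.04 × 5.65 = 1.822 m³/s
w_3 = (21.7 − 8.7)/2 = 6.5 m; q_3 = 0.33 × 1.51 × 6.5 = 3.239 m³/s
w_4 = (24.9 − 14.7)/2 = 5.1 m; q_4 = 0.41 × 1.67 × 5.1 = 3.492 m³/s
w_5 = (28.4 − 21.7)/2 = 3.35 m; q_5 = 0.31 × 1.16 × 3.35 = 1.205 m³/s
w_6 = (28.4 − 24.9)/2 = 1.75 m; q_6 = 0.14 × 0.34 × 1.75 = 0.08330 m³/s
Q = Σ qᵢ = 10.04 m³/s

10.0 m³/s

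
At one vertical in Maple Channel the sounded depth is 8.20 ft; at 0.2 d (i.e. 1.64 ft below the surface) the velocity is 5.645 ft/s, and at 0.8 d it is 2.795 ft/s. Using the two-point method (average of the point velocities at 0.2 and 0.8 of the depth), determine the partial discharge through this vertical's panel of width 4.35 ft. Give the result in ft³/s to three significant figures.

151 ft³/s

v̄ = (5.645 + 2.795) / 2 = 4.220 ft/s
q = v̄ × d × w = 4.220 × 8.20 × 4.35 = 150.5 ft³/s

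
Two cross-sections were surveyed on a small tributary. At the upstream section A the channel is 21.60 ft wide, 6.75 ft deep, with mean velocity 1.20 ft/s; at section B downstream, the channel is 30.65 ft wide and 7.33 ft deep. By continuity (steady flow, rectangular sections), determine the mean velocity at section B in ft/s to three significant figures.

0.779 ft/s

Q = A₁V₁ = (21.60×6.75) × 1.20 = 175.0 ft³/s
A₂ = 30.65 × 7.33 = 224.7 ft²
V₂ = Q/A₂ = 175.0/224.7 = 0.7788 ft/s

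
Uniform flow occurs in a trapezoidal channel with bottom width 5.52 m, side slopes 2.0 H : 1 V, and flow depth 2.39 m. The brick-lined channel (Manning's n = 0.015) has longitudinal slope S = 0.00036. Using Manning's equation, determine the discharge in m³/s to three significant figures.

41.1 m³/s

A = (b + z·y)·y = (5.52 + 2.0×2.39)×2.39 = 24.62 m²
P = b + 2y√(1+z²) = 5.52 + 2×2.39×√(1+2.0²) = 16.21 m
R = A/P = 24.62/16.21 = 1.519 m
Q = (1/n)·A·R^(2/3)·S^(1/2) = (1/0.015) × 24.62 × 1.519^(2/3) × 0.00036^(1/2) = 41.14 m³/s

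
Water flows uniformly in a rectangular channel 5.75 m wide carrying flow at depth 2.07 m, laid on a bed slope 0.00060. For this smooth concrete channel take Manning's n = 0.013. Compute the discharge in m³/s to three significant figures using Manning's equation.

25.4 m³/s

A = b·y = 5.75 × 2.07 = 11.90 m²
P = b + 2y = 5.75 + 2×2.07 = 9.890 m
R = A/P = 11.90/9.890 = 1.203 m
Q = (1/n)·A·R^(2/3)·S^(1/2) = (1/0.013) × 11.90 × 1.203^(2/3) × 0.00060^(1/2) = 25.37 m³/s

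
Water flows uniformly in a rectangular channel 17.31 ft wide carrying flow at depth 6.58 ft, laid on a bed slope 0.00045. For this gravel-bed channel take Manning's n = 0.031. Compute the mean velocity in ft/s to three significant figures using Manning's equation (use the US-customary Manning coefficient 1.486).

2.45 ft/s

A = b·y = 17.31 × 6.58 = 113.9 ft²
P = b + 2y = 17.31 + 2×6.58 = 30.47 ft
R = A/P = 113.9/30.47 = 3.738 ft
Q = (1.486/n)·A·R^(2/3)·S^(1/2) = (1.486/0.031) × 113.9 × 3.738^(2/3) × 0.00045^(1/2) = 279.0 ft³/s
V = Q/A = 279.0/113.9 = 2.449 ft/s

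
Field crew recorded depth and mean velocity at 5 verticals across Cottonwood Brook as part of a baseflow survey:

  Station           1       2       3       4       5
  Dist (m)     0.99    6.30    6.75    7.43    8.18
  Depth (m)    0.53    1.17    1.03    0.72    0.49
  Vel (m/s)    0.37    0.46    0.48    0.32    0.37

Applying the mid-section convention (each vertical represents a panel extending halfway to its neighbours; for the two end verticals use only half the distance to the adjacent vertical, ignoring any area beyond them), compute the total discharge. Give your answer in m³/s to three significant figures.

2.58 m³/s

w_1 = (6.30 − 0.99)/2 = 2.655 m; q_1 = 0.37 × 0.53 × 2.655 = 0.5206 m³/s
w_2 = (6.75 − 0.99)/2 = 2.88 m; q_2 = 0.46 × 1.17 × 2.88 = 1.550 m³/s
w_3 = (7.43 − 6.30)/2 = 0.565 m; q_3 = 0.48 × 1.03 × 0.565 = 0.2793 m³/s
w_4 = (8.18 − 6.75)/2 = 0.715 m; q_4 = 0.32 × 0.72 × 0.715 = 0.1647 m³/s
w_5 = (8.18 − 7.43)/2 = 0.375 m; q_5 = 0.37 × 0.49 × 0.375 = 0.06799 m³/s
Q = Σ qᵢ = 2.583 m³/s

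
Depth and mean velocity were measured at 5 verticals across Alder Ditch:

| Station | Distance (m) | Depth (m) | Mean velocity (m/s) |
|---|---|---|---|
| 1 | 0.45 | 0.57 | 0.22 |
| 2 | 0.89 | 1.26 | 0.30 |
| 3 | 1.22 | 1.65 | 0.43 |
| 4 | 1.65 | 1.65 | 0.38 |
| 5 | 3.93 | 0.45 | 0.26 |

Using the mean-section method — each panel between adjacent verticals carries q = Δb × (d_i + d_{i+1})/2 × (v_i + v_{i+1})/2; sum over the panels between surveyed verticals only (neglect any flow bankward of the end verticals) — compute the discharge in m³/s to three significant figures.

1.33 m³/s

Panel 1-2: Δb = 0.44 m, d̄ = (0.57+1.26)/2 = 0.915, v̄ = (0.22+0.30)/2 = 0.26 → q = 0.44×0.915×0.26 = 0.1047 m³/s
Panel 2-3: Δb = 0.33 m, d̄ = (1.26+1.65)/2 = 1.455, v̄ = (0.30+0.43)/2 = 0.365 → q = 0.33×1.455×0.365 = 0.1753 m³/s
Panel 3-4: Δb = 0.43 m, d̄ = (1.65+1.65)/2 = 1.65, v̄ = (0.43+0.38)/2 = 0.405 → q = 0.43×1.65×0.405 = 0.2873 m³/s
Panel 4-5: Δb = 2.28 m, d̄ = (1.65+0.45)/2 = 1.05, v̄ = (0.38+0.26)/2 = 0.32 → q = 2.28×1.05×0.32 = 0.7661 m³/s
Q = Σ q = 1.333 m³/s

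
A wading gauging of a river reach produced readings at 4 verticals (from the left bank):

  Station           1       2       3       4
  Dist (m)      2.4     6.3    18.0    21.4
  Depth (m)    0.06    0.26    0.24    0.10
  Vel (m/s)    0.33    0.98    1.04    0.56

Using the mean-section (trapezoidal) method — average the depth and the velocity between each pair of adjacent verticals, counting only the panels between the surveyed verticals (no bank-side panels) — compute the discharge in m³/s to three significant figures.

3.83 m³/s

Panel 1-2: Δb = 3.9 m, d̄ = (0.06+0.26)/2 = 0.16, v̄ = (0.33+0.98)/2 = 0.655 → q = 3.9×0.16×0.655 = 0.4087 m³/s
Panel 2-3: Δb = 11.7 m, d̄ = (0.26+0.24)/2 = 0.25, v̄ = (0.98+1.04)/2 = 1.01 → q = 11.7×0.25×1.01 = 2.954 m³/s
Panel 3-4: Δb = 3.4 m, d̄ = (0.24+0.10)/2 = 0.17, v̄ = (1.04+0.56)/2 = 0.8 → q = 3.4×0.17×0.8 = 0.4624 m³/s
Q = Σ q = 3.825 m³/s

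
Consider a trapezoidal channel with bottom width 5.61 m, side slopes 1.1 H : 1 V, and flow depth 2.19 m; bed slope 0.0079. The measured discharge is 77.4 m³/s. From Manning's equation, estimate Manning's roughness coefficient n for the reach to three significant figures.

A = (b + z·y)·y = (5.61 + 1.1×2.19)×2.19 = 17.56 m²
P = b + 2y√(1+z²) = 5.61 + 2×2.19×√(1+1.1²) = 12.12 m
R = A/P = 17.56/12.12 = 1.449 m
n = (1/Q)·A·R^(2/3)·S^(1/2) = (1/77.4) × 17.56 × 1.280 × 0.08888 = 0.02582

0.0258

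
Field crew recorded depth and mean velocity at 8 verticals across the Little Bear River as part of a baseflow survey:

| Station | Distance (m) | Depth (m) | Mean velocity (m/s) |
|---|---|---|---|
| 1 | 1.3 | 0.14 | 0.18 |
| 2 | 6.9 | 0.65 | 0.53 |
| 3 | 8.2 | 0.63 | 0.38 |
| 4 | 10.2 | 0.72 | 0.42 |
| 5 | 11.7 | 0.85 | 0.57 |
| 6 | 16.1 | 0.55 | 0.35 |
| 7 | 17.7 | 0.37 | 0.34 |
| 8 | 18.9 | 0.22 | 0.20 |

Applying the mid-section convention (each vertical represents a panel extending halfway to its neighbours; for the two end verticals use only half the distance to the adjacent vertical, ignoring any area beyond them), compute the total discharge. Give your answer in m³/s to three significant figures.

w_1 = (6.9 − 1.3)/2 = 2.8 m; q_1 = 0.18 × 0.14 × 2.8 = 0.07056 m³/s
w_2 = (8.2 − 1.3)/2 = 3.45 m; q_2 = 0.53 × 0.65 × 3.45 = 1.189 m³/s
w_3 = (10.2 − 6.9)/2 = 1.65 m; q_3 = 0.38 × 0.63 × 1.65 = 0.3950 m³/s
w_4 = (11.7 − 8.2)/2 = 1.75 m; q_4 = 0.42 × 0.72 × 1.75 = 0.5292 m³/s
w_5 = (16.1 − 10.2)/2 = 2.95 m; q_5 = 0.57 × 0.85 × 2.95 = 1.429 m³/s
w_6 = (17.7 − 11.7)/2 = 3 m; q_6 = 0.35 × 0.55 × 3 = 0.5775 m³/s
w_7 = (18.9 − 16.1)/2 = 1.4 m; q_7 = 0.34 × 0.37 × 1.4 = 0.1761 m³/s
w_8 = (18.9 − 17.7)/2 = 0.6 m; q_8 = 0.20 × 0.22 × 0.6 = 0.02640 m³/s
Q = Σ qᵢ = 4.393 m³/s

4.39 m³/s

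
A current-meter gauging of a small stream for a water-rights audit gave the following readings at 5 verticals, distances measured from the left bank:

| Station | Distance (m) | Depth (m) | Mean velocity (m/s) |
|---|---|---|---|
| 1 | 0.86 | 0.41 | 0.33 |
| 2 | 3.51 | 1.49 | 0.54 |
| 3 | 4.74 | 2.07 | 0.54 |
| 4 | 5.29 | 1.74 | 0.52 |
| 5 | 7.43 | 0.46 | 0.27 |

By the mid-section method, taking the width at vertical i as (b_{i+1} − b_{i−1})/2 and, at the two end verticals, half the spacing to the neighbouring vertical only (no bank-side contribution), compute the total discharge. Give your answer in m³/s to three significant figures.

w_1 = (3.51 − 0.86)/2 = 1.325 m; q_1 = 0.33 × 0.41 × 1.325 = 0.1793 m³/s
w_2 = (4.74 − 0.86)/2 = 1.94 m; q_2 = 0.54 × 1.49 × 1.94 = 1.561 m³/s
w_3 = (5.29 − 3.51)/2 = 0.89 m; q_3 = 0.54 × 2.07 × 0.89 = 0.9948 m³/s
w_4 = (7.43 − 4.74)/2 = 1.345 m; q_4 = 0.52 × 1.74 × 1.345 = 1.217 m³/s
w_5 = (7.43 − 5.29)/2 = 1.07 m; q_5 = 0.27 × 0.46 × 1.07 = 0.1329 m³/s
Q = Σ qᵢ = 4.085 m³/s

4.08 m³/s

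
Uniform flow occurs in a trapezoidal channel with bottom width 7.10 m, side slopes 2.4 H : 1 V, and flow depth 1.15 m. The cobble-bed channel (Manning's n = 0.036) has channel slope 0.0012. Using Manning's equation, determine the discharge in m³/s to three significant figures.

9.92 m³/s

A = (b + z·y)·y = (7.10 + 2.4×1.15)×1.15 = 11.34 m²
P = b + 2y√(1+z²) = 7.10 + 2×1.15×√(1+2.4²) = 13.08 m
R = A/P = 11.34/13.08 = 0.8669 m
Q = (1/n)·A·R^(2/3)·S^(1/2) = (1/0.036) × 11.34 × 0.8669^(2/3) × 0.0012^(1/2) = 9.920 m³/s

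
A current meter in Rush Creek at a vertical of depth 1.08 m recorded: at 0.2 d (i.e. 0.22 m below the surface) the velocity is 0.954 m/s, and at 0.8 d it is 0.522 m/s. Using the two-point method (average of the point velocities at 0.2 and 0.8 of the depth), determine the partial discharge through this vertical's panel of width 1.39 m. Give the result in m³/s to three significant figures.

v̄ = (0.954 + 0.522) / 2 = 0.7380 m/s
q = v̄ × d × w = 0.7380 × 1.08 × 1.39 = 1.108 m³/s

1.11 m³/s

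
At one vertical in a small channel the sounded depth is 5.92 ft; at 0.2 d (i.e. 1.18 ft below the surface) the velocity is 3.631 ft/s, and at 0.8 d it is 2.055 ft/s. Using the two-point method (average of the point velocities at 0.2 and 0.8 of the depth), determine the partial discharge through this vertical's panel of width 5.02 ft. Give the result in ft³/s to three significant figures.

v̄ = (3.631 + 2.055) / 2 = 2.843 ft/s
q = v̄ × d × w = 2.843 × 5.92 × 5.02 = 84.49 ft³/s

84.5 ft³/s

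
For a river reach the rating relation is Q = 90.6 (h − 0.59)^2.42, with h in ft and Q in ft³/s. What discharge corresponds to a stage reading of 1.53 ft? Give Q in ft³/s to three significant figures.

Q = 90.6 × (1.53 − 0.59)^2.42 = 90.6 × 0.94^2.42 = 78.00 ft³/s

78.0 ft³/s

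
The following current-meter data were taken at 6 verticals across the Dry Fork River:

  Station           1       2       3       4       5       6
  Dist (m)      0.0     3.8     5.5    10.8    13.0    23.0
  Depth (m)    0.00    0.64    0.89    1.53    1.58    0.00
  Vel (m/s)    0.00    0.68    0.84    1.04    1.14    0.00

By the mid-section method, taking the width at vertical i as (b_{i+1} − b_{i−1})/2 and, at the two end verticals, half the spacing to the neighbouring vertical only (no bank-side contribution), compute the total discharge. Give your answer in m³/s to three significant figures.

w_2 = (5.5 − 0.0)/2 = 2.75 m; q_2 = 0.68 × 0.64 × 2.75 = 1.197 m³/s
w_3 = (10.8 − 3.8)/2 = 3.5 m; q_3 = 0.84 × 0.89 × 3.5 = 2.617 m³/s
w_4 = (13.0 − 5.5)/2 = 3.75 m; q_4 = 1.04 × 1.53 × 3.75 = 5.967 m³/s
w_5 = (23.0 − 10.8)/2 = 6.1 m; q_5 = 1.14 × 1.58 × 6.1 = 10.99 m³/s
Stations 1, 6 contribute zero (depth or velocity is 0).
Q = Σ qᵢ = 20.77 m³/s

20.8 m³/s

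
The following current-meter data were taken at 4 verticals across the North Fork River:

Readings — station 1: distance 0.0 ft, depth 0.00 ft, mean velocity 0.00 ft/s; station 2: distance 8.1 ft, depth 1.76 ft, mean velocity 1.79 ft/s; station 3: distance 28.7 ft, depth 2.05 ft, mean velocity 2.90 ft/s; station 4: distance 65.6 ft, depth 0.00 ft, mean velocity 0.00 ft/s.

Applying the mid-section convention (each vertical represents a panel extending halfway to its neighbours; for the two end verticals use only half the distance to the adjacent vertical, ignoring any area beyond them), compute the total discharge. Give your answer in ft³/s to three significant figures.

w_2 = (28.7 − 0.0)/2 = 14.35 ft; q_2 = 1.79 × 1.76 × 14.35 = 45.21 ft³/s
w_3 = (65.6 − 8.1)/2 = 28.75 ft; q_3 = 2.90 × 2.05 × 28.75 = 170.9 ft³/s
Stations 1, 4 contribute zero (depth or velocity is 0).
Q = Σ qᵢ = 216.1 ft³/s

216 ft³/s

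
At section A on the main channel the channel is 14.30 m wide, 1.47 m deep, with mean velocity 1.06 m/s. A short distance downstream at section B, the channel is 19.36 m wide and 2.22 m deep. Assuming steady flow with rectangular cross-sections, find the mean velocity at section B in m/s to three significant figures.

Q = A₁V₁ = (14.30×1.47) × 1.06 = 22.28 m³/s
A₂ = 19.36 × 2.22 = 42.98 m²
V₂ = Q/A₂ = 22.28/42.98 = 0.5184 m/s

0.518 m/s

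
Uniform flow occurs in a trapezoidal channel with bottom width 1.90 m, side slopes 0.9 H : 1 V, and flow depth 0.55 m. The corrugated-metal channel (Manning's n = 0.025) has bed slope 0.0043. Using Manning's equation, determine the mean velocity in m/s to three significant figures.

A = (b + z·y)·y = (1.90 + 0.9×0.55)×0.55 = 1.317 m²
P = b + 2y√(1+z²) = 1.90 + 2×0.55×√(1+0.9²) = 3.380 m
R = A/P = 1.317/3.380 = 0.3897 m
Q = (1/n)·A·R^(2/3)·S^(1/2) = (1/0.025) × 1.317 × 0.3897^(2/3) × 0.0043^(1/2) = 1.843 m³/s
V = Q/A = 1.843/1.317 = 1.399 m/s

1.40 m/s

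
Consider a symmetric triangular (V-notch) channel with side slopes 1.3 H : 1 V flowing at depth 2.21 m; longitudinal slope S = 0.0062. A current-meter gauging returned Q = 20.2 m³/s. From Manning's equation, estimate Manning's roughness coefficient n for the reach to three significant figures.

A = z·y² = 1.3×2.21² = 6.349 m²
P = 2y√(1+z²) = 2×2.21×√(1+1.3²) = 7.249 m
R = A/P = 6.349/7.249 = 0.8758 m
n = (1/Q)·A·R^(2/3)·S^(1/2) = (1/20.2) × 6.349 × 0.9154 × 0.07874 = 0.02266

0.0227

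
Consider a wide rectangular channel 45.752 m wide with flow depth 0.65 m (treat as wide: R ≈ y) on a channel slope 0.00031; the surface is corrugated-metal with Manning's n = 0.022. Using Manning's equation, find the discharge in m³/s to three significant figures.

17.9 m³/s

A = b·y = 45.752 × 0.65 = 29.74 m²
Wide channel: R ≈ y = 0.65 m
Q = (1/n)·A·R^(2/3)·S^(1/2) = (1/0.022) × 29.74 × 0.6500^(2/3) × 0.00031^(1/2) = 17.86 m³/s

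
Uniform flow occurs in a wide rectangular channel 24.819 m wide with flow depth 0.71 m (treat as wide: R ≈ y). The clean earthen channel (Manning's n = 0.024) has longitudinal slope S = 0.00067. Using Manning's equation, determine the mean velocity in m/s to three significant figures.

0.858 m/s

A = b·y = 24.819 × 0.71 = 17.62 m²
Wide channel: R ≈ y = 0.71 m
Q = (1/n)·A·R^(2/3)·S^(1/2) = (1/0.024) × 17.62 × 0.7100^(2/3) × 0.00067^(1/2) = 15.13 m³/s
V = Q/A = 15.13/17.62 = 0.8584 m/s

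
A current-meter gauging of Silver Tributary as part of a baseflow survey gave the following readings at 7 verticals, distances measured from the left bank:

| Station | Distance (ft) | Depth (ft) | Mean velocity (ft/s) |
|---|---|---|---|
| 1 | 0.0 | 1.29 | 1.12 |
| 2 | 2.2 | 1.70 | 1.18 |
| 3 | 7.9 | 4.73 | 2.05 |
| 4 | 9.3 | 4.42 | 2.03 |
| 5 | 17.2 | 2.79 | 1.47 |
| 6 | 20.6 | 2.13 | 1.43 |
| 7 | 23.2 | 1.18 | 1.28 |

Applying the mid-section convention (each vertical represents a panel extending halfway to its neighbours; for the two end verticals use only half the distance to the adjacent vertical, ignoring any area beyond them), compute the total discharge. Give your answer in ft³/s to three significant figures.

w_1 = (2.2 − 0.0)/2 = 1.1 ft; q_1 = 1.12 × 1.29 × 1.1 = 1.589 ft³/s
w_2 = (7.9 − 0.0)/2 = 3.95 ft; q_2 = 1.18 × 1.70 × 3.95 = 7.924 ft³/s
w_3 = (9.3 − 2.2)/2 = 3.55 ft; q_3 = 2.05 × 4.73 × 3.55 = 34.42 ft³/s
w_4 = (17.2 − 7.9)/2 = 4.65 ft; q_4 = 2.03 × 4.42 × 4.65 = 41.72 ft³/s
w_5 = (20.6 − 9.3)/2 = 5.65 ft; q_5 = 1.47 × 2.79 × 5.65 = 23.17 ft³/s
w_6 = (23.2 − 17.2)/2 = 3 ft; q_6 = 1.43 × 2.13 × 3 = 9.138 ft³/s
w_7 = (23.2 − 20.6)/2 = 1.3 ft; q_7 = 1.28 × 1.18 × 1.3 = 1.964 ft³/s
Q = Σ qᵢ = 119.9 ft³/s

120 ft³/s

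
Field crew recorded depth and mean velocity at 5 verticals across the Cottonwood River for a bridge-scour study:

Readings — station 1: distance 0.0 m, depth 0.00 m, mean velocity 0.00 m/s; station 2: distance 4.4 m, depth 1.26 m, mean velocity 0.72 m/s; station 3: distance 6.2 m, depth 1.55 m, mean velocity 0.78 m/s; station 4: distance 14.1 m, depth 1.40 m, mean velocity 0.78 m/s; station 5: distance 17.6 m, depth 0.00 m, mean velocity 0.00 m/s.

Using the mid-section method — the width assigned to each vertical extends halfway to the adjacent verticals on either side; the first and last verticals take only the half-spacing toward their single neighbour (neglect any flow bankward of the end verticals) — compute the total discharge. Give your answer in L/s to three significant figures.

14900 L/s

w_2 = (6.2 − 0.0)/2 = 3.1 m; q_2 = 0.72 × 1.26 × 3.1 = 2.812 m³/s
w_3 = (14.1 − 4.4)/2 = 4.85 m; q_3 = 0.78 × 1.55 × 4.85 = 5.864 m³/s
w_4 = (17.6 − 6.2)/2 = 5.7 m; q_4 = 0.78 × 1.40 × 5.7 = 6.224 m³/s
Stations 1, 5 contribute zero (depth or velocity is 0).
Q = Σ qᵢ = 14.90 m³/s
= 14.90 × 1000 = 14900 L/s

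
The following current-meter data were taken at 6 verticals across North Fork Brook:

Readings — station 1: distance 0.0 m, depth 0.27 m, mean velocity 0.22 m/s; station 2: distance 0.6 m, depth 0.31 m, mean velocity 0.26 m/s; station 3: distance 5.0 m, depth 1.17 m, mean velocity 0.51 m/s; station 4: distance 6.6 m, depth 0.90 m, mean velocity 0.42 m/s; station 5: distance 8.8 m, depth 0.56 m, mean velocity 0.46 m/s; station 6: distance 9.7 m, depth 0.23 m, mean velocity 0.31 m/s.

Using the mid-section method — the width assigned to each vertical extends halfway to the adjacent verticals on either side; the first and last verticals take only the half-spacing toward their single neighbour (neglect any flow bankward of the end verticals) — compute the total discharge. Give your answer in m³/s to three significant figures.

w_1 = (0.6 − 0.0)/2 = 0.3 m; q_1 = 0.22 × 0.27 × 0.3 = 0.01782 m³/s
w_2 = (5.0 − 0.0)/2 = 2.5 m; q_2 = 0.26 × 0.31 × 2.5 = 0.2015 m³/s
w_3 = (6.6 − 0.6)/2 = 3 m; q_3 = 0.51 × 1.17 × 3 = 1.790 m³/s
w_4 = (8.8 − 5.0)/2 = 1.9 m; q_4 = 0.42 × 0.90 × 1.9 = 0.7182 m³/s
w_5 = (9.7 − 6.6)/2 = 1.55 m; q_5 = 0.46 × 0.56 × 1.55 = 0.3993 m³/s
w_6 = (9.7 − 8.8)/2 = 0.45 m; q_6 = 0.31 × 0.23 × 0.45 = 0.03209 m³/s
Q = Σ qᵢ = 3.159 m³/s

3.16 m³/s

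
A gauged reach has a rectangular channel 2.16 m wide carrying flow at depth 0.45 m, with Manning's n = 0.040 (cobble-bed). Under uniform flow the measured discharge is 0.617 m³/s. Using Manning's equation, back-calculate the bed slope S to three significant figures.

0.00297

A = b·y = 2.16 × 0.45 = 0.9720 m²
P = b + 2y = 2.16 + 2×0.45 = 3.060 m
R = A/P = 0.9720/3.060 = 0.3176 m
S = (Q·n / (1·A·R^(2/3)))² = (0.617×0.040 / (1×0.9720×0.4655))² = 0.002975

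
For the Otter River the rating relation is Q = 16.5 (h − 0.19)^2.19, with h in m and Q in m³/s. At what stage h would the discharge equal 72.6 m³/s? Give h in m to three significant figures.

h − h₀ = (Q/C)^(1/b) = (72.6/16.5)^(1/2.19) = 1.967 m
h = 0.19 + 1.967 = 2.157 m

2.16 m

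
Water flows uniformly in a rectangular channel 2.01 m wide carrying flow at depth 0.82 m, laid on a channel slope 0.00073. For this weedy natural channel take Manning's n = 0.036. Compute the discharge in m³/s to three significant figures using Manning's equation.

0.728 m³/s

A = b·y = 2.01 × 0.82 = 1.648 m²
P = b + 2y = 2.01 + 2×0.82 = 3.650 m
R = A/P = 1.648/3.650 = 0.4516 m
Q = (1/n)·A·R^(2/3)·S^(1/2) = (1/0.036) × 1.648 × 0.4516^(2/3) × 0.00073^(1/2) = 0.7281 m³/s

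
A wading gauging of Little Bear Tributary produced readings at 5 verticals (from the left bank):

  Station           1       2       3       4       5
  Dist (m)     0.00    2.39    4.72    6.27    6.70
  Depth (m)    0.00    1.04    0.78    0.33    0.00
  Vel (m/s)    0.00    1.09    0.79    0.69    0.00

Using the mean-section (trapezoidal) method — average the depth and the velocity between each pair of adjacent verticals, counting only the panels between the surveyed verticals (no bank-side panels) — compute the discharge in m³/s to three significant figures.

3.33 m³/s

Panel 1-2: Δb = 2.39 m, d̄ = (0.00+1.04)/2 = 0.52, v̄ = (0.00+1.09)/2 = 0.545 → q = 2.39×0.52×0.545 = 0.6773 m³/s
Panel 2-3: Δb = 2.33 m, d̄ = (1.04+0.78)/2 = 0.91, v̄ = (1.09+0.79)/2 = 0.94 → q = 2.33×0.91×0.94 = 1.993 m³/s
Panel 3-4: Δb = 1.55 m, d̄ = (0.78+0.33)/2 = 0.555, v̄ = (0.79+0.69)/2 = 0.74 → q = 1.55×0.555×0.74 = 0.6366 m³/s
Panel 4-5: Δb = 0.43 m, d̄ = (0.33+0.00)/2 = 0.165, v̄ = (0.69+0.00)/2 = 0.345 → q = 0.43×0.165×0.345 = 0.02448 m³/s
Q = Σ q = 3.331 m³/s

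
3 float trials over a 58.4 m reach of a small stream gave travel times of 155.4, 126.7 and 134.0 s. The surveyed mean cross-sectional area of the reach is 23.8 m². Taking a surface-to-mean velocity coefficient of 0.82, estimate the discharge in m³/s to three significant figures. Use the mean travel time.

8.22 m³/s

t̄ = (155.4 + 126.7 + 134.0) / 3 = 138.7 s
v_surface = L / t̄ = 58.4 / 138.7 = 0.4211 m/s
v_mean = 0.82 × 0.4211 = 0.3453 m/s
Q = A × v_mean = 23.8 × 0.3453 = 8.217 m³/s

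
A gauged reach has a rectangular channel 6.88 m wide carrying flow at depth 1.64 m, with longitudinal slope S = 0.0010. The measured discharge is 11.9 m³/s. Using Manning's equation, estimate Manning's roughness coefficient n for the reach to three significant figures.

0.0322

A = b·y = 6.88 × 1.64 = 11.28 m²
P = b + 2y = 6.88 + 2×1.64 = 10.16 m
R = A/P = 11.28/10.16 = 1.111 m
n = (1/Q)·A·R^(2/3)·S^(1/2) = (1/11.9) × 11.28 × 1.072 × 0.03162 = 0.03215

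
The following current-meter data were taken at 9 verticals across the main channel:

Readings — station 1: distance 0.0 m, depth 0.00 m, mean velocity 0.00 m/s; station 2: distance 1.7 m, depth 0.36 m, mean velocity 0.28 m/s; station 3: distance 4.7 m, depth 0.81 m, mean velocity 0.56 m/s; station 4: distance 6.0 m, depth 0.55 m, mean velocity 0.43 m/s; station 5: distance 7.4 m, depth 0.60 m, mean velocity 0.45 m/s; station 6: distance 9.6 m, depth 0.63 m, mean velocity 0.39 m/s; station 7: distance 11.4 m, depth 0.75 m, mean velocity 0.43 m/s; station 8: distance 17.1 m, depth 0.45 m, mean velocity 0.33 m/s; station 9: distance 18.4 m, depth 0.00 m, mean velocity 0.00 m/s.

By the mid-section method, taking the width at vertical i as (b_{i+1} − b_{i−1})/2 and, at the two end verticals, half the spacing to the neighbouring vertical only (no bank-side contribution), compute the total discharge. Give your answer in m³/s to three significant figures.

4.24 m³/s

w_2 = (4.7 − 0.0)/2 = 2.35 m; q_2 = 0.28 × 0.36 × 2.35 = 0.2369 m³/s
w_3 = (6.0 − 1.7)/2 = 2.15 m; q_3 = 0.56 × 0.81 × 2.15 = 0.9752 m³/s
w_4 = (7.4 − 4.7)/2 = 1.35 m; q_4 = 0.43 × 0.55 × 1.35 = 0.3193 m³/s
w_5 = (9.6 − 6.0)/2 = 1.8 m; q_5 = 0.45 × 0.60 × 1.8 = 0.4860 m³/s
w_6 = (11.4 − 7.4)/2 = 2 m; q_6 = 0.39 × 0.63 × 2 = 0.4914 m³/s
w_7 = (17.1 − 9.6)/2 = 3.75 m; q_7 = 0.43 × 0.75 × 3.75 = 1.209 m³/s
w_8 = (18.4 − 11.4)/2 = 3.5 m; q_8 = 0.33 × 0.45 × 3.5 = 0.5198 m³/s
Stations 1, 9 contribute zero (depth or velocity is 0).
Q = Σ qᵢ = 4.238 m³/s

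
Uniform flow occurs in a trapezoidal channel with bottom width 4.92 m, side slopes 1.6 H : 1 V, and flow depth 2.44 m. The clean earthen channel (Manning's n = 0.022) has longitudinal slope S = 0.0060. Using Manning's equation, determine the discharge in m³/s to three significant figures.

100 m³/s

A = (b + z·y)·y = (4.92 + 1.6×2.44)×2.44 = 21.53 m²
P = b + 2y√(1+z²) = 4.92 + 2×2.44×√(1+1.6²) = 14.13 m
R = A/P = 21.53/14.13 = 1.524 m
Q = (1/n)·A·R^(2/3)·S^(1/2) = (1/0.022) × 21.53 × 1.524^(2/3) × 0.0060^(1/2) = 100.4 m³/s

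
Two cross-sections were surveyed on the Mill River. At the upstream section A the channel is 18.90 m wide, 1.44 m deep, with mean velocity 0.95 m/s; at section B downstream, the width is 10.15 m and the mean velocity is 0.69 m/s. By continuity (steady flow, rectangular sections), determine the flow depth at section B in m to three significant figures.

Q = A₁V₁ = (18.90×1.44) × 0.95 = 25.86 m³/s
d₂ = Q/(b₂ V₂) = 25.86/(10.15×0.69) = 3.692 m

3.69 m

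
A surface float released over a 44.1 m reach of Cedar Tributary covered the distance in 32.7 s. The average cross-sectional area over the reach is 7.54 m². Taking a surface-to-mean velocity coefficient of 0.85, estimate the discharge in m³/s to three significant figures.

8.64 m³/s

v_surface = L / t̄ = 44.1 / 32.7 = 1.349 m/s
v_mean = 0.85 × 1.349 = 1.146 m/s
Q = A × v_mean = 7.54 × 1.146 = 8.643 m³/s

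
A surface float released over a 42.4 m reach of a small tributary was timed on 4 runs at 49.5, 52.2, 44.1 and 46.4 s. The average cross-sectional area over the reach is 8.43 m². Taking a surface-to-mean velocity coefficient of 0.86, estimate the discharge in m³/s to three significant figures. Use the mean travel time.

6.40 m³/s

t̄ = (49.5 + 52.2 + 44.1 + 46.4) / 4 = 48.05 s
v_surface = L / t̄ = 42.4 / 48.05 = 0.8824 m/s
v_mean = 0.86 × 0.8824 = 0.7589 m/s
Q = A × v_mean = 8.43 × 0.7589 = 6.397 m³/s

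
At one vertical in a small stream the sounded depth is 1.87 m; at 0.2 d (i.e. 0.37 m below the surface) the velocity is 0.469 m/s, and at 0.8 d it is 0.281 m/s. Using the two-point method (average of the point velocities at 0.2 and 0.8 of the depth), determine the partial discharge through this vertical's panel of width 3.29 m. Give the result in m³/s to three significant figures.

2.31 m³/s

v̄ = (0.469 + 0.281) / 2 = 0.3750 m/s
q = v̄ × d × w = 0.3750 × 1.87 × 3.29 = 2.307 m³/s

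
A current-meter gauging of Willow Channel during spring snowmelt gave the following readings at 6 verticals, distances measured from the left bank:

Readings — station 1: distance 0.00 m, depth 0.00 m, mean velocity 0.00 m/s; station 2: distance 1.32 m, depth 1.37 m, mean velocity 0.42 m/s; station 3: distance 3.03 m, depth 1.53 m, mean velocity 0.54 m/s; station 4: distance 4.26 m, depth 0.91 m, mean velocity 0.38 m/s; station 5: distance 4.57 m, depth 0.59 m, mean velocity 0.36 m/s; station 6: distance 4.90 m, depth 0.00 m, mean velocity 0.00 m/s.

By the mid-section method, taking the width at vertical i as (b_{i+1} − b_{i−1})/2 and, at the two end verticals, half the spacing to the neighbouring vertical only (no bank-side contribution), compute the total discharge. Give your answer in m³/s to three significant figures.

2.42 m³/s

w_2 = (3.03 − 0.00)/2 = 1.515 m; q_2 = 0.42 × 1.37 × 1.515 = 0.8717 m³/s
w_3 = (4.26 − 1.32)/2 = 1.47 m; q_3 = 0.54 × 1.53 × 1.47 = 1.215 m³/s
w_4 = (4.57 − 3.03)/2 = 0.77 m; q_4 = 0.38 × 0.91 × 0.77 = 0.2663 m³/s
w_5 = (4.90 − 4.26)/2 = 0.32 m; q_5 = 0.36 × 0.59 × 0.32 = 0.06797 m³/s
Stations 1, 6 contribute zero (depth or velocity is 0).
Q = Σ qᵢ = 2.420 m³/s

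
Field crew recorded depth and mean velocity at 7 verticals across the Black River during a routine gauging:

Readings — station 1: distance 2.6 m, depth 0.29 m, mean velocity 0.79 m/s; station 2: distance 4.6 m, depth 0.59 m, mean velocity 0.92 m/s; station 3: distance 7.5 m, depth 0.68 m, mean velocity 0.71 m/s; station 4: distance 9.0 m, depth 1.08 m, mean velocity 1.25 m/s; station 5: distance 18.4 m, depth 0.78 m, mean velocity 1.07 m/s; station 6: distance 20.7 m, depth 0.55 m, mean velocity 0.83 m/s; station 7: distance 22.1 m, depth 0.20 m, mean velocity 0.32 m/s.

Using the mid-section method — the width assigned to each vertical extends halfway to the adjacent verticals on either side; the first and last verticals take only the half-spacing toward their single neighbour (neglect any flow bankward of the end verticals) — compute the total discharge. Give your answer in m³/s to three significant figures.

w_1 = (4.6 − 2.6)/2 = 1 m; q_1 = 0.79 × 0.29 × 1 = 0.2291 m³/s
w_2 = (7.5 − 2.6)/2 = 2.45 m; q_2 = 0.92 × 0.59 × 2.45 = 1.330 m³/s
w_3 = (9.0 − 4.6)/2 = 2.2 m; q_3 = 0.71 × 0.68 × 2.2 = 1.062 m³/s
w_4 = (18.4 − 7.5)/2 = 5.45 m; q_4 = 1.25 × 1.08 × 5.45 = 7.358 m³/s
w_5 = (20.7 − 9.0)/2 = 5.85 m; q_5 = 1.07 × 0.78 × 5.85 = 4.882 m³/s
w_6 = (22.1 − 18.4)/2 = 1.85 m; q_6 = 0.83 × 0.55 × 1.85 = 0.8445 m³/s
w_7 = (22.1 − 20.7)/2 = 0.7 m; q_7 = 0.32 × 0.20 × 0.7 = 0.04480 m³/s
Q = Σ qᵢ = 15.75 m³/s

15.8 m³/s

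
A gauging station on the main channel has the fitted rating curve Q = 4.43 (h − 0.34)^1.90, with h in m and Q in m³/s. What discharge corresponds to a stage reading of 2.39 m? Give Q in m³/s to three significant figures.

Q = 4.43 × (2.39 − 0.34)^1.90 = 4.43 × 2.05^1.90 = 17.33 m³/s

17.3 m³/s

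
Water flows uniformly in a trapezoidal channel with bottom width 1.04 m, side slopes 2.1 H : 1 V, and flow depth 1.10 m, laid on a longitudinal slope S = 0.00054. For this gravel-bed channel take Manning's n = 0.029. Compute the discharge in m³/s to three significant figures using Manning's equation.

A = (b + z·y)·y = (1.04 + 2.1×1.10)×1.10 = 3.685 m²
P = b + 2y√(1+z²) = 1.04 + 2×1.10×√(1+2.1²) = 6.157 m
R = A/P = 3.685/6.157 = 0.5985 m
Q = (1/n)·A·R^(2/3)·S^(1/2) = (1/0.029) × 3.685 × 0.5985^(2/3) × 0.00054^(1/2) = 2.097 m³/s

2.10 m³/s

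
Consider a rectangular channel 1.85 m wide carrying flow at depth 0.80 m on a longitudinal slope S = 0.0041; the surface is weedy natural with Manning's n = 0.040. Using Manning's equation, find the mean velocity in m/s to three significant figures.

A = b·y = 1.85 × 0.80 = 1.480 m²
P = b + 2y = 1.85 + 2×0.80 = 3.450 m
R = A/P = 1.480/3.450 = 0.4290 m
Q = (1/n)·A·R^(2/3)·S^(1/2) = (1/0.040) × 1.480 × 0.4290^(2/3) × 0.0041^(1/2) = 1.348 m³/s
V = Q/A = 1.348/1.480 = 0.9105 m/s

0.911 m/s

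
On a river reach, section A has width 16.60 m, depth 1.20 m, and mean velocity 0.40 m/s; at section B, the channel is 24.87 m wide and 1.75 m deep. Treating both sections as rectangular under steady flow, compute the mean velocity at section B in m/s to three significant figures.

0.183 m/s

Q = A₁V₁ = (16.60×1.20) × 0.40 = 7.968 m³/s
A₂ = 24.87 × 1.75 = 43.52 m²
V₂ = Q/A₂ = 7.968/43.52 = 0.1831 m/s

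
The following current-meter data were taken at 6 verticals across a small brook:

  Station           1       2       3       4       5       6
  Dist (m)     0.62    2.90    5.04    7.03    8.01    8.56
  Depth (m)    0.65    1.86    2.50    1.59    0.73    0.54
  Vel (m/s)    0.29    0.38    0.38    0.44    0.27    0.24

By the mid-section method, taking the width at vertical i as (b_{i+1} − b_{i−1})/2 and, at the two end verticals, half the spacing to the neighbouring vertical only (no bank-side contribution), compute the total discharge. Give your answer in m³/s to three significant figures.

w_1 = (2.90 − 0.62)/2 = 1.14 m; q_1 = 0.29 × 0.65 × 1.14 = 0.2149 m³/s
w_2 = (5.04 − 0.62)/2 = 2.21 m; q_2 = 0.38 × 1.86 × 2.21 = 1.562 m³/s
w_3 = (7.03 − 2.90)/2 = 2.065 m; q_3 = 0.38 × 2.50 × 2.065 = 1.962 m³/s
w_4 = (8.01 − 5.04)/2 = 1.485 m; q_4 = 0.44 × 1.59 × 1.485 = 1.039 m³/s
w_5 = (8.56 − 7.03)/2 = 0.765 m; q_5 = 0.27 × 0.73 × 0.765 = 0.1508 m³/s
w_6 = (8.56 − 8.01)/2 = 0.275 m; q_6 = 0.24 × 0.54 × 0.275 = 0.03564 m³/s
Q = Σ qᵢ = 4.964 m³/s

4.96 m³/s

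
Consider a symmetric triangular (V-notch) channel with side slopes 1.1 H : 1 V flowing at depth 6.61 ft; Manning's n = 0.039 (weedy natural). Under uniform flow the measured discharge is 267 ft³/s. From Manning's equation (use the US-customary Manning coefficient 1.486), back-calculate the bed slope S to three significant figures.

A = z·y² = 1.1×6.61² = 48.06 ft²
P = 2y√(1+z²) = 2×6.61×√(1+1.1²) = 19.65 ft
R = A/P = 48.06/19.65 = 2.446 ft
S = (Q·n / (1.486·A·R^(2/3)))² = (267×0.039 / (1.486×48.06×1.815))² = 0.006452

0.00645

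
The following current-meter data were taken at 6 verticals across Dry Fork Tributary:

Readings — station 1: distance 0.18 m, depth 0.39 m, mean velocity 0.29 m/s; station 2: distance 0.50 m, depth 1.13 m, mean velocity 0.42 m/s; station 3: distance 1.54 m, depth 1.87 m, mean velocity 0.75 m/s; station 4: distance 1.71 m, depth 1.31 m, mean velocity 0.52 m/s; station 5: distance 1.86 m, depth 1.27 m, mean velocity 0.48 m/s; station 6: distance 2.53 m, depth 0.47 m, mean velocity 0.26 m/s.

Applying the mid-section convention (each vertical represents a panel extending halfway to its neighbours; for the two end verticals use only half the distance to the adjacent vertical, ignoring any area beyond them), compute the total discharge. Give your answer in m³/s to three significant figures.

1.59 m³/s

w_1 = (0.50 − 0.18)/2 = 0.16 m; q_1 = 0.29 × 0.39 × 0.16 = 0.01810 m³/s
w_2 = (1.54 − 0.18)/2 = 0.68 m; q_2 = 0.42 × 1.13 × 0.68 = 0.3227 m³/s
w_3 = (1.71 − 0.50)/2 = 0.605 m; q_3 = 0.75 × 1.87 × 0.605 = 0.8485 m³/s
w_4 = (1.86 − 1.54)/2 = 0.16 m; q_4 = 0.52 × 1.31 × 0.16 = 0.1090 m³/s
w_5 = (2.53 − 1.71)/2 = 0.41 m; q_5 = 0.48 × 1.27 × 0.41 = 0.2499 m³/s
w_6 = (2.53 − 1.86)/2 = 0.335 m; q_6 = 0.26 × 0.47 × 0.335 = 0.04094 m³/s
Q = Σ qᵢ = 1.589 m³/s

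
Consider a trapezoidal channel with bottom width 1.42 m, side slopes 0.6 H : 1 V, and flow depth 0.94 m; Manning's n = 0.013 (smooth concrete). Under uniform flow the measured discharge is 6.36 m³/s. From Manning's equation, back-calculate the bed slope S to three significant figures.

0.00475

A = (b + z·y)·y = (1.42 + 0.6×0.94)×0.94 = 1.865 m²
P = b + 2y√(1+z²) = 1.42 + 2×0.94×√(1+0.6²) = 3.612 m
R = A/P = 1.865/3.612 = 0.5163 m
S = (Q·n / (1·A·R^(2/3)))² = (6.36×0.013 / (1×1.865×0.6435))² = 0.004746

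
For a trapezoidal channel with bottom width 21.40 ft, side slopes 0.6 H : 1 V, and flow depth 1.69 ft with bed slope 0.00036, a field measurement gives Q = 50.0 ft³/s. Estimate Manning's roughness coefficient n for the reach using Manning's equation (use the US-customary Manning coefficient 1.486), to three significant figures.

A = (b + z·y)·y = (21.40 + 0.6×1.69)×1.69 = 37.88 ft²
P = b + 2y√(1+z²) = 21.40 + 2×1.69×√(1+0.6²) = 25.34 ft
R = A/P = 37.88/25.34 = 1.495 ft
n = (1.486/Q)·A·R^(2/3)·S^(1/2) = (1.486/50.0) × 37.88 × 1.307 × 0.01897 = 0.02792

0.0279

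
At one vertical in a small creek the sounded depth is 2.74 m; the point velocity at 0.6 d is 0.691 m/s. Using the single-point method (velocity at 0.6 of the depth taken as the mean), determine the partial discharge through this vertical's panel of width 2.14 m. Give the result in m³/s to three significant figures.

4.05 m³/s

v̄ = v₀.₆ = 0.691 m/s
q = v̄ × d × w = 0.6910 × 2.74 × 2.14 = 4.052 m³/s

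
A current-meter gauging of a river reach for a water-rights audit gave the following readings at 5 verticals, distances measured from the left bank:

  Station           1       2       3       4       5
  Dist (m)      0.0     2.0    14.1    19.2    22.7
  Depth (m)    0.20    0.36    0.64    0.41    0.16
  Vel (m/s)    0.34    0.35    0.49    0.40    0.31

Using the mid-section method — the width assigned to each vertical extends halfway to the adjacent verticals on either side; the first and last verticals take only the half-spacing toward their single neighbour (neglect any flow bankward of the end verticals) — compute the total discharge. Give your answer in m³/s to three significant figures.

w_1 = (2.0 − 0.0)/2 = 1 m; q_1 = 0.34 × 0.20 × 1 = 0.06800 m³/s
w_2 = (14.1 − 0.0)/2 = 7.05 m; q_2 = 0.35 × 0.36 × 7.05 = 0.8883 m³/s
w_3 = (19.2 − 2.0)/2 = 8.6 m; q_3 = 0.49 × 0.64 × 8.6 = 2.697 m³/s
w_4 = (22.7 − 14.1)/2 = 4.3 m; q_4 = 0.40 × 0.41 × 4.3 = 0.7052 m³/s
w_5 = (22.7 − 19.2)/2 = 1.75 m; q_5 = 0.31 × 0.16 × 1.75 = 0.08680 m³/s
Q = Σ qᵢ = 4.445 m³/s

4.45 m³/s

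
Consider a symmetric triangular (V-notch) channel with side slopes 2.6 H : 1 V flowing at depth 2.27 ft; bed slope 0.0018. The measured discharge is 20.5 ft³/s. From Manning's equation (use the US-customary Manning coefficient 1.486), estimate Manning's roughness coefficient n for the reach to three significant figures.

A = z·y² = 2.6×2.27² = 13.40 ft²
P = 2y√(1+z²) = 2×2.27×√(1+2.6²) = 12.65 ft
R = A/P = 13.40/12.65 = 1.059 ft
n = (1.486/Q)·A·R^(2/3)·S^(1/2) = (1.486/20.5) × 13.40 × 1.039 × 0.04243 = 0.04282

0.0428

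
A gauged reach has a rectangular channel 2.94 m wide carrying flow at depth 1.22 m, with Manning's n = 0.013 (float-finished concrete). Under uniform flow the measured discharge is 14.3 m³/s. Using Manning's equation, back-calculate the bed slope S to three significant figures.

A = b·y = 2.94 × 1.22 = 3.587 m²
P = b + 2y = 2.94 + 2×1.22 = 5.380 m
R = A/P = 3.587/5.380 = 0.6667 m
S = (Q·n / (1·A·R^(2/3)))² = (14.3×0.013 / (1×3.587×0.7632))² = 0.004612

0.00461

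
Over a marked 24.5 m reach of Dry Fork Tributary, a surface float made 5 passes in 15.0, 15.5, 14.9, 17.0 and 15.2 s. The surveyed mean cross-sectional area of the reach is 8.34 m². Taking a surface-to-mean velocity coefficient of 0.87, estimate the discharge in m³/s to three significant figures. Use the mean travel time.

11.5 m³/s

t̄ = (15.0 + 15.5 + 14.9 + 17.0 + 15.2) / 5 = 15.52 s
v_surface = L / t̄ = 24.5 / 15.52 = 1.579 m/s
v_mean = 0.87 × 1.579 = 1.373 m/s
Q = A × v_mean = 8.34 × 1.373 = 11.45 m³/s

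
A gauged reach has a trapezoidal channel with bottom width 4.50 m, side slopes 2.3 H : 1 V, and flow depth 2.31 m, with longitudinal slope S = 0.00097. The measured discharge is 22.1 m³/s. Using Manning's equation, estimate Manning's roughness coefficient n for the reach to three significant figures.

A = (b + z·y)·y = (4.50 + 2.3×2.31)×2.31 = 22.67 m²
P = b + 2y√(1+z²) = 4.50 + 2×2.31×√(1+2.3²) = 16.09 m
R = A/P = 22.67/16.09 = 1.409 m
n = (1/Q)·A·R^(2/3)·S^(1/2) = (1/22.1) × 22.67 × 1.257 × 0.03114 = 0.04015

0.0402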